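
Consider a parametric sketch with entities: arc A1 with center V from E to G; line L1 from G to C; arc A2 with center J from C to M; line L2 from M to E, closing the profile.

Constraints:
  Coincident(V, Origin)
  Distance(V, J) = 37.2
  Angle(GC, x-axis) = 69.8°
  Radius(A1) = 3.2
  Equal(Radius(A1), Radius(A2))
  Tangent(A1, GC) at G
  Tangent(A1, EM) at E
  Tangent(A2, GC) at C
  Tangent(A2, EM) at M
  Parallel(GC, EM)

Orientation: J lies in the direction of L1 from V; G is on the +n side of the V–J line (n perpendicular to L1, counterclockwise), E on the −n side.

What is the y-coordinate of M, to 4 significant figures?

33.81

The slot axis is L1's direction at 69.8°, so u = (cos 69.8°, sin 69.8°) = (0.3453, 0.9385) and n = (−sin 69.8°, cos 69.8°) = (-0.9385, 0.3453). V is at the origin and J lies 37.2 along u from V, so J = 37.2·u = (12.85, 34.91). Tangency of A1 to both parallel lines with radius 3.2 puts G and E at V ± 3.2·n: G = (-3.003, 1.105), E = (3.003, -1.105). Equal radii place C and M the same way about J: C = J + 3.2·n = (9.842, 36.02), M = J − 3.2·n = (15.85, 33.81). So M.y = 33.81.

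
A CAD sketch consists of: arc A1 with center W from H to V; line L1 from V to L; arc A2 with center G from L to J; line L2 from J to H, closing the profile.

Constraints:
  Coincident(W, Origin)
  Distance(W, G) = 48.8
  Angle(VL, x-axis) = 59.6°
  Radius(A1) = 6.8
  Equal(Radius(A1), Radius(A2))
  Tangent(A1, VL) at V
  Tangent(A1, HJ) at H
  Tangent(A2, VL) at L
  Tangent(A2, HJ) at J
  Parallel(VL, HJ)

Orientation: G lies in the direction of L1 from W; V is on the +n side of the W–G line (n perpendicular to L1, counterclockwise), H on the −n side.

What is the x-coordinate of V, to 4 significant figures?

-5.865

The slot axis is L1's direction at 59.6°, so u = (cos 59.6°, sin 59.6°) = (0.5060, 0.8625) and n = (−sin 59.6°, cos 59.6°) = (-0.8625, 0.5060). W is at the origin and G lies 48.8 along u from W, so G = 48.8·u = (24.69, 42.09). Tangency of A1 to both parallel lines with radius 6.8 puts V and H at W ± 6.8·n: V = (-5.865, 3.441), H = (5.865, -3.441). So V.x = -5.865.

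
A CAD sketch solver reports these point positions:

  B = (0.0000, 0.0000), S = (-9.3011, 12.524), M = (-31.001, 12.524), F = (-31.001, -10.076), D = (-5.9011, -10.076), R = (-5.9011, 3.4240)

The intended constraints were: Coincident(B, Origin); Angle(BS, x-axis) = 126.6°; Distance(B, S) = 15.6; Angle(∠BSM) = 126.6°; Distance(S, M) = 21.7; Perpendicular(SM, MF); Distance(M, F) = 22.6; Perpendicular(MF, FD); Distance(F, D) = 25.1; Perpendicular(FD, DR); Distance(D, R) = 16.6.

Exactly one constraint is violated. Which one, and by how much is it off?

Distance(D, R) = 16.6 — off by 3.10.

B = (0.00, 0.00) ✓; BS at 126.6° ✓; |BS| = 15.60 ✓; ∠BSM = 126.6° ✓; |SM| = 21.70 ✓; ∠(SM, MF) = 90.00° ✓; |MF| = 22.60 ✓; ∠(MF, FD) = 90.00° ✓; |FD| = 25.10 ✓; ∠(FD, DR) = 90.00° ✓; |DR| = 13.50 ✗.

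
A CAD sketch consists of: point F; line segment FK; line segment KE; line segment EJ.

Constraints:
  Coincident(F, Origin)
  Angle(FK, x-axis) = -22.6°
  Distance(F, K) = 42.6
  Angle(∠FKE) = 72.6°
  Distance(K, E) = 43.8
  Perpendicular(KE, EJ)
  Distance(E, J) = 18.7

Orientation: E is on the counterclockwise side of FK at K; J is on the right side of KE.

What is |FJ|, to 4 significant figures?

66.99

∠FKE = 72.6°, so KE runs at -22.6° + (180° − 72.6°) = 84.80° from the x-axis; with |KE| = 43.8, E = K + 43.8·(cos 84.80°, sin 84.80°) = (43.30, 27.25). KE ⟂ EJ; with |EJ| = 18.7 on the right of KE, J = E + 18.7·(0.9959, -0.09063) = (61.92, 25.55). Then |FJ| = |J − F| = 66.99.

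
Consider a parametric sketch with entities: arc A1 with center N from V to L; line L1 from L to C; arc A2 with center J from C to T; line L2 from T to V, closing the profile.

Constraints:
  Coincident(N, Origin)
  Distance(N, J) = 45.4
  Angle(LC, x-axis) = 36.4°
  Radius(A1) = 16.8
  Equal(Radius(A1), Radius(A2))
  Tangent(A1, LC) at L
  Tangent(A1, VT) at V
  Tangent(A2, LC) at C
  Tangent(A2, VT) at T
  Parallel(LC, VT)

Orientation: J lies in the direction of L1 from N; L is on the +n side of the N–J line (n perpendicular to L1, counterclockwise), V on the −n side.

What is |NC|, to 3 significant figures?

48.4

The slot axis is L1's direction at 36.4°, so u = (cos 36.4°, sin 36.4°) = (0.805, 0.593) and n = (−sin 36.4°, cos 36.4°) = (-0.593, 0.805). N is at the origin and J lies 45.4 along u from N, so J = 45.4·u = (36.5, 26.9). Tangency of A1 to both parallel lines with radius 16.8 puts L and V at N ± 16.8·n: L = (-9.97, 13.5), V = (9.97, -13.5). Equal radii place C and T the same way about J: C = J + 16.8·n = (26.6, 40.5), T = J − 16.8·n = (46.5, 13.4). Then |NC| = |C − N| = 48.4.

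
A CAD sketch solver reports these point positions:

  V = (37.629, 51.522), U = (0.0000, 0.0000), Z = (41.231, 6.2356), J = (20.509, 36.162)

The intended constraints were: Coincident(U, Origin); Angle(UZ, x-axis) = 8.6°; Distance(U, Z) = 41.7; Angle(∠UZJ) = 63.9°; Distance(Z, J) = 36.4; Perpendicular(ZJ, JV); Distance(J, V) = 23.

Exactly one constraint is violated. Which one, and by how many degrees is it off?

Perpendicular(ZJ, JV) — off by 7.20°.

U = (0.00, 0.00) ✓; UZ at 8.600° ✓; |UZ| = 41.70 ✓; ∠UZJ = 63.90° ✓; |ZJ| = 36.40 ✓; ∠(ZJ, JV) = 82.80° ✗; |JV| = 23.00 ✓.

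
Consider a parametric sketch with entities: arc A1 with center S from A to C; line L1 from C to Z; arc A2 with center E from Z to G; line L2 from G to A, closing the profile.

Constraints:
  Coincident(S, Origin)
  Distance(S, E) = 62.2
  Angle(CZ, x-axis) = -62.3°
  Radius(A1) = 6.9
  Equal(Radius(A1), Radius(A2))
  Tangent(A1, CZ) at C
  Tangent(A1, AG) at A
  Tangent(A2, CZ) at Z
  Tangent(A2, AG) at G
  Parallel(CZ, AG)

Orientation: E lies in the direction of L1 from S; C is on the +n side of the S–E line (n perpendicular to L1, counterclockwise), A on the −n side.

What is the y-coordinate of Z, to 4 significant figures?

-51.86

The slot axis is L1's direction at -62.3°, so u = (cos -62.3°, sin -62.3°) = (0.4648, -0.8854) and n = (−sin -62.3°, cos -62.3°) = (0.8854, 0.4648). S is at the origin and E lies 62.2 along u from S, so E = 62.2·u = (28.91, -55.07). Tangency of A1 to both parallel lines with radius 6.9 puts C and A at S ± 6.9·n: C = (6.109, 3.207), A = (-6.109, -3.207). Equal radii place Z and G the same way about E: Z = E + 6.9·n = (35.02, -51.86), G = E − 6.9·n = (22.80, -58.28). So Z.y = -51.86.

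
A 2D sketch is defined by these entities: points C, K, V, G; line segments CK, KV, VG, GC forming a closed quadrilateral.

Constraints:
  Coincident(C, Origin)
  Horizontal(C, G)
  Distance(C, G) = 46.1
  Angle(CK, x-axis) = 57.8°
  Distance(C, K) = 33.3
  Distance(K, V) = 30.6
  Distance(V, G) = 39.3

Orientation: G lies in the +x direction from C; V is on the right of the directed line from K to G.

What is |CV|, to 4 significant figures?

6.814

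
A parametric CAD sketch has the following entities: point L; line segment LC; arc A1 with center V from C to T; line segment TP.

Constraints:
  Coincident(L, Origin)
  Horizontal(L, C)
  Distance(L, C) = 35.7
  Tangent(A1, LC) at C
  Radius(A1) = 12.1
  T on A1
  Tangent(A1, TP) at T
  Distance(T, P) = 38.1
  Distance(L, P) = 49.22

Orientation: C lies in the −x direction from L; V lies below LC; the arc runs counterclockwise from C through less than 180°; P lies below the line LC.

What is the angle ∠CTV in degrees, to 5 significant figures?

21.123°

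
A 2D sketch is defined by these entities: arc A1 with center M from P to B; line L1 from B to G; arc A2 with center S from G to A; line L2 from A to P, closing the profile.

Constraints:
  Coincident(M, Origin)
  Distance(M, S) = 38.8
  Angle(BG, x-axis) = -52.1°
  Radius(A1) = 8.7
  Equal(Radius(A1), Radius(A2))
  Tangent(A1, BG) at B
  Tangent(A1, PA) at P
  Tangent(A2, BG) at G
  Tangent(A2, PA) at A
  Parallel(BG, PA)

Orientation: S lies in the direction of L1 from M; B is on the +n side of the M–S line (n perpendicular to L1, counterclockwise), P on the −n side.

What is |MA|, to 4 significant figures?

39.76

The slot axis is L1's direction at -52.1°, so u = (cos -52.1°, sin -52.1°) = (0.6143, -0.7891) and n = (−sin -52.1°, cos -52.1°) = (0.7891, 0.6143). M is at the origin and S lies 38.8 along u from M, so S = 38.8·u = (23.83, -30.62). Tangency of A1 to both parallel lines with radius 8.7 puts B and P at M ± 8.7·n: B = (6.865, 5.344), P = (-6.865, -5.344). Equal radii place G and A the same way about S: G = S + 8.7·n = (30.70, -25.27), A = S − 8.7·n = (16.97, -35.96). Then |MA| = |A − M| = 39.76.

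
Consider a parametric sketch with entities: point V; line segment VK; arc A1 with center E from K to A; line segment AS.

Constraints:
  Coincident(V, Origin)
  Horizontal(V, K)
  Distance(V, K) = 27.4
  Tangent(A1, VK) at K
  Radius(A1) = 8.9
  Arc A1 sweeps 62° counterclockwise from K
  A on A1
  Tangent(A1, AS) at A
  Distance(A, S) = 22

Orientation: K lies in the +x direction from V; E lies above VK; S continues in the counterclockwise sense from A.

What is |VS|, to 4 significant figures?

51.59

V is at the origin; VK is horizontal with |VK| = 27.4 and K on the +x side, so K = (27.40, 0.000). The tangent condition forces EK to be normal to VK, so E = K + (0, 8.9) = (27.40, 8.900). On A1, K sits at bearing -90° from E; a 62° counterclockwise sweep puts A at bearing -28°, so A = E + 8.9·(cos -28°, sin -28°) = (35.26, 4.722). The tangent condition forces EA to be normal to AS, so AS runs along (−sin -28°, cos -28°); with |AS| = 22.0, S = (45.59, 24.15). Then |VS| = |S − V| = 51.59.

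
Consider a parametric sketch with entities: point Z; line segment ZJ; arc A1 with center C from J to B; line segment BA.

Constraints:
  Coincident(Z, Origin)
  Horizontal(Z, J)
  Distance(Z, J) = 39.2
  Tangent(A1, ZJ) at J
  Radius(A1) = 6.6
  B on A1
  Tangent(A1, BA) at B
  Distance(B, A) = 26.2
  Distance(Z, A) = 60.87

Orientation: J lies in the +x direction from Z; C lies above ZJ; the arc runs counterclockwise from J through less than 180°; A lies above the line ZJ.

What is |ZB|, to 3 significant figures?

45.8

Checks: ∠(CJ, JZ) = 90.00° ✓; |CJ| = 6.600 ✓; |CB| = 6.600 ✓; ∠(CB, BA) = 90.00° ✓; |BA| = 26.20 ✓; |ZA| = 60.87 ✓.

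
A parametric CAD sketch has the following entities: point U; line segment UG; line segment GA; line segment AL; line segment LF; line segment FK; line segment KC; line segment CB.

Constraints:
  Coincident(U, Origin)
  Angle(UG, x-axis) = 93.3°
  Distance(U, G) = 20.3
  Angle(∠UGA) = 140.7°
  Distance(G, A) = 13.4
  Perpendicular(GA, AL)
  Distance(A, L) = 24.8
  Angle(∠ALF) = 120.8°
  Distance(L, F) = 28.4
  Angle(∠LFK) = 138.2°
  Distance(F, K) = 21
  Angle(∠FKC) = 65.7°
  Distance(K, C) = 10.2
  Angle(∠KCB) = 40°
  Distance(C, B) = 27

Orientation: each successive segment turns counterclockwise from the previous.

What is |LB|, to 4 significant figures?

47.01

U is at the origin; UG runs at 93.3° with length 20.3, so G = (-1.169, 20.27). ∠UGA = 140.7° gives GA at 132.6° from the x-axis; with |GA| = 13.4, A = (-10.24, 30.13). GA ⟂ AL, so AL runs at -137.4°; with |AL| = 24.8, L = (-28.49, 13.34). ∠ALF = 120.8° gives LF at -78.20° from the x-axis; with |LF| = 28.4, F = (-22.69, -14.46). ∠LFK = 138.2° gives FK at -36.40° from the x-axis; with |FK| = 21.0, K = (-5.783, -26.92). ∠FKC = 65.7° gives KC at 77.90° from the x-axis; with |KC| = 10.2, C = (-3.645, -16.94). ∠KCB = 40.0° gives CB at -142.1° from the x-axis; with |CB| = 27.0, B = (-24.95, -33.53). Then |LB| = |B − L| = 47.01.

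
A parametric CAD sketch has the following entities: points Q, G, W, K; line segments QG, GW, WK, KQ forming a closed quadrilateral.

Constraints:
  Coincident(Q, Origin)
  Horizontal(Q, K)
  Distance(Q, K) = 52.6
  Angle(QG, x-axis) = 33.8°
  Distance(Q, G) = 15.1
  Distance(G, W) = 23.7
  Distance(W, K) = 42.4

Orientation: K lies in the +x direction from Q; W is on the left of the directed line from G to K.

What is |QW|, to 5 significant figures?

37.435

Q is at the origin; QK is horizontal with |QK| = 52.6 and K in +x, so K = (52.6, 0). QG runs at 33.8° with |QG| = 15.1, so G = (12.548, 8.4001). W is determined by |GW| = 23.7 and |WK| = 42.4 together: it lies at the intersection of circle(G, 23.7) and circle(K, 42.4). With |GK| = 40.924, the foot of the radical line on GK is 5.3596 from G and the perpendicular offset is √(23.7² − 5.3596²) = 23.086. Taking the left-of-GK solution: W = (22.532, 29.894).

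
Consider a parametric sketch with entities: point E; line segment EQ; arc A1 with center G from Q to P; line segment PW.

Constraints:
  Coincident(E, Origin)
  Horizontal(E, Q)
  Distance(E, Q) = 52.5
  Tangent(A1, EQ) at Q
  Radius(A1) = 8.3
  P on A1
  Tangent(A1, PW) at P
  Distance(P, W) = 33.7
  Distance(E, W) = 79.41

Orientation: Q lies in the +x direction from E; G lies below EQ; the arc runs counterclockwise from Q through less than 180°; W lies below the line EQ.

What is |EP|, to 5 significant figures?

48.476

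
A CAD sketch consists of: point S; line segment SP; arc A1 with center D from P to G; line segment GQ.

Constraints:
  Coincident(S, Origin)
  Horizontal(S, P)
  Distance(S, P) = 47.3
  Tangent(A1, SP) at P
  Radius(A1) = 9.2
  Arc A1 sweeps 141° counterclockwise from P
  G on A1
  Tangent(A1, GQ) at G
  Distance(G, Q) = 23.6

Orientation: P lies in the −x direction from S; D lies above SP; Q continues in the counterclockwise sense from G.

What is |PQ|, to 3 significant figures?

33.6

On A1, P sits at bearing -90° from D; a 141° counterclockwise sweep puts G at bearing 51°, so G = D + 9.2·(cos 51°, sin 51°) = (-41.5, 16.3). Since A1 is tangent to GQ there, DG ⟂ GQ, so GQ runs along (−sin 51°, cos 51°); with |GQ| = 23.6, Q = (-59.9, 31.2). Then |PQ| = |Q − P| = 33.6.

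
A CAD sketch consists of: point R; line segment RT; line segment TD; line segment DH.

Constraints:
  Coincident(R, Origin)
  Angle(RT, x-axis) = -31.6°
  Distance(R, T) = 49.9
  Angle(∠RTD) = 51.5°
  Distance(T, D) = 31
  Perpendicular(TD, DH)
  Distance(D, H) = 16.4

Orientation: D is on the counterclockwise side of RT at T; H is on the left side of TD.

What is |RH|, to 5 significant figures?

22.652

R is at the origin; RT runs at -31.6° with length 49.9, so T = 49.9·(cos -31.6°, sin -31.6°) = (42.501, -26.147). ∠RTD = 51.5°, so TD runs at -31.6° + (180° − 51.5°) = 96.900° from the x-axis; with |TD| = 31.0, D = T + 31.0·(cos 96.900°, sin 96.900°) = (38.777, 4.6286). The perpendicularity gives DH at right angles to TD; with |DH| = 16.4 on the left of TD, H = D + 16.4·(-0.99276, -0.12014) = (22.496, 2.6583). Then |RH| = |H − R| = 22.652.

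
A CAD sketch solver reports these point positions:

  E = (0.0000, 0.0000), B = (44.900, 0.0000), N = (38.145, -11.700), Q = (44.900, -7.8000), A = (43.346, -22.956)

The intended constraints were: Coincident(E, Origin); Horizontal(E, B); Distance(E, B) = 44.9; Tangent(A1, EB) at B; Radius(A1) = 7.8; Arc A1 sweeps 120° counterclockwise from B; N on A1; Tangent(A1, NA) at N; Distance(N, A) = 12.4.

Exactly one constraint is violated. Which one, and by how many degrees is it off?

Tangent(A1, NA) at N — off by 5.20°.

E = (0.00, 0.00) ✓; E.y = 0.00, B.y = 0.00 ✓; |EB| = 44.90 ✓; ∠(QB, BE) = 90.00° ✓; |QB| = 7.800 ✓; bearing(Q→N) − bearing(Q→B) = 120.0° ✓; |QN| = 7.800 ✓; ∠(QN, NA) = 95.20° ✗; |NA| = 12.40 ✓.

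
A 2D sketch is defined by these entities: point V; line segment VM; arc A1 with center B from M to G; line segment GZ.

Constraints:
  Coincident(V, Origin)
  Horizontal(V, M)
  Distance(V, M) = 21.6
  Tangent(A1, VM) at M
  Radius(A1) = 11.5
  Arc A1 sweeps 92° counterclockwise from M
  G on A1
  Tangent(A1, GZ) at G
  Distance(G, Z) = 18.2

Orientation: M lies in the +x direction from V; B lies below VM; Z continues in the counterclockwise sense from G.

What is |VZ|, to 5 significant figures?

31.950

V is at the origin; VM is horizontal with |VM| = 21.6 and M on the +x side, so M = (21.600, 0.0000). The tangent condition forces BM to be normal to VM, so B = M + (0, -11.5) = (21.600, -11.500). On A1, M sits at bearing 90° from B; a 92° counterclockwise sweep puts G at bearing 182°, so G = B + 11.5·(cos 182°, sin 182°) = (10.107, -11.901). A1 meets GZ tangentially, so BG is at right angles to GZ, so GZ runs along (−sin 182°, cos 182°); with |GZ| = 18.2, Z = (10.742, -30.090). Then |VZ| = |Z − V| = 31.950.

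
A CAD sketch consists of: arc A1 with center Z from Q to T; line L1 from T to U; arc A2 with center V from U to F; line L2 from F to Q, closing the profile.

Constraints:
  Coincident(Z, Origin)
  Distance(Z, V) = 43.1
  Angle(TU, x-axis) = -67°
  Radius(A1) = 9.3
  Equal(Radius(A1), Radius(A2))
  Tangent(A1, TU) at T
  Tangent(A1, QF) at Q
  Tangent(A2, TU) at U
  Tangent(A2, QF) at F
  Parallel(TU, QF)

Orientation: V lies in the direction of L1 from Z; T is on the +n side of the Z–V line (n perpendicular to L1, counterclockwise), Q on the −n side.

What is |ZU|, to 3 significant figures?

44.1

The slot axis is L1's direction at -67.0°, so u = (cos -67.0°, sin -67.0°) = (0.391, -0.921) and n = (−sin -67.0°, cos -67.0°) = (0.921, 0.391). Z is at the origin and V lies 43.1 along u from Z, so V = 43.1·u = (16.8, -39.7). Tangency of A1 to both parallel lines with radius 9.3 puts T and Q at Z ± 9.3·n: T = (8.56, 3.63), Q = (-8.56, -3.63). Equal radii place U and F the same way about V: U = V + 9.3·n = (25.4, -36.0), F = V − 9.3·n = (8.28, -43.3). Then |ZU| = |U − Z| = 44.1.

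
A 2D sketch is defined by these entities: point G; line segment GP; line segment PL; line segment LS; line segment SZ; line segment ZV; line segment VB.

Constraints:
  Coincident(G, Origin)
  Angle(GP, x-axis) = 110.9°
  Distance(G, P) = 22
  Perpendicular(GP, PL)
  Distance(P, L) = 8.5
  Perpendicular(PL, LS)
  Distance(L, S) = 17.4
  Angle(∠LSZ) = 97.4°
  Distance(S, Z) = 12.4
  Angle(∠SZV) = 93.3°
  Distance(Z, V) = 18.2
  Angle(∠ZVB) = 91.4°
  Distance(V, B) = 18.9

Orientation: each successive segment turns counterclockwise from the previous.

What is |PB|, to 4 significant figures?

11.66

∠SZV = 93.3° gives ZV at 100.2° from the x-axis; with |ZV| = 18.2, V = (-0.7473, 22.07). ∠ZVB = 91.4° gives VB at -171.2° from the x-axis; with |VB| = 18.9, B = (-19.42, 19.18). Then |PB| = |B − P| = 11.66.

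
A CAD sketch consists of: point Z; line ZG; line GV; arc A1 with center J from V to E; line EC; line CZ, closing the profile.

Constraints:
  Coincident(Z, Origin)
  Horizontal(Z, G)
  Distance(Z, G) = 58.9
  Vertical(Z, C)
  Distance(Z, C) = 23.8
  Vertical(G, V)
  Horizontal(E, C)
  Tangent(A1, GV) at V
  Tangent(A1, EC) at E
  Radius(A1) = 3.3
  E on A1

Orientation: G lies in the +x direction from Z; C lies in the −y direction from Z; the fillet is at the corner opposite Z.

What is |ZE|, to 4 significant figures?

60.48

The virtual corner opposite Z is at (58.90, -23.80). Since A1 is tangent to GV there, JV ⟂ GV and tangency of A1 to EC means the radius JE is perpendicular to EC, with radius 3.3, so the center J sits 3.3 in from both sides at J = (55.60, -20.50). That places the tangent points at V = (58.90, -20.50) on GV and E = (55.60, -23.80) on EC. Then |ZE| = |E − Z| = 60.48.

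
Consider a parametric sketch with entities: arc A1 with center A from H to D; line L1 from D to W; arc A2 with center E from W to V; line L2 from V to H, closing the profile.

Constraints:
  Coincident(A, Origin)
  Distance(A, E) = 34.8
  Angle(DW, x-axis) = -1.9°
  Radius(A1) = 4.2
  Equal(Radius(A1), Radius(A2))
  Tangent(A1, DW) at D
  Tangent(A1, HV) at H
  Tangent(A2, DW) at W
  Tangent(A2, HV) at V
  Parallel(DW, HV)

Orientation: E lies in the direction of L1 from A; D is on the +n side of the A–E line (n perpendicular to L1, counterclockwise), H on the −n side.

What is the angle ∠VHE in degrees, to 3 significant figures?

6.88°

The slot axis is L1's direction at -1.9°, so u = (cos -1.9°, sin -1.9°) = (0.999, -0.0332) and n = (−sin -1.9°, cos -1.9°) = (0.0332, 0.999). A is at the origin and E lies 34.8 along u from A, so E = 34.8·u = (34.8, -1.15). Tangency of A1 to both parallel lines with radius 4.2 puts D and H at A ± 4.2·n: D = (0.139, 4.20), H = (-0.139, -4.20). Equal radii place W and V the same way about E: W = E + 4.2·n = (34.9, 3.04), V = E − 4.2·n = (34.6, -5.35). Then cos ∠VHE = HV·HE / (|HV||HE|), giving 6.88°.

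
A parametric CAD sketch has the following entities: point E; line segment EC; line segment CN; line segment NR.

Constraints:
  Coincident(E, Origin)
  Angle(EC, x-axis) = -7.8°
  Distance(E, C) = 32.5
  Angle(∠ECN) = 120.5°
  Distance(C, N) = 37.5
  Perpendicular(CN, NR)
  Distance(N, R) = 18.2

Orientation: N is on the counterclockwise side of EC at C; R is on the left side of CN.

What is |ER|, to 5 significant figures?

54.878

E is at the origin; EC runs at -7.8° with length 32.5, so C = 32.5·(cos -7.8°, sin -7.8°) = (32.199, -4.4108). ∠ECN = 120.5°, so CN runs at -7.8° + (180° − 120.5°) = 51.700° from the x-axis; with |CN| = 37.5, N = C + 37.5·(cos 51.700°, sin 51.700°) = (55.441, 25.018). The perpendicularity gives NR at right angles to CN; with |NR| = 18.2 on the left of CN, R = N + 18.2·(-0.78478, 0.61978) = (41.158, 36.298). Then |ER| = |R − E| = 54.878.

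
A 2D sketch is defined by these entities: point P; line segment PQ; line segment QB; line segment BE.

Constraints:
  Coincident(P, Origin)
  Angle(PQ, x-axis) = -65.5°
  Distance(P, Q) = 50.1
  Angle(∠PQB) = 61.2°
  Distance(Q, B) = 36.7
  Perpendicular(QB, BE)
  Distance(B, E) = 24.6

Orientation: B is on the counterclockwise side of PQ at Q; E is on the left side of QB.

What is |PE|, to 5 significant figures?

23.032

P is at the origin; PQ runs at -65.5° with length 50.1, so Q = 50.1·(cos -65.5°, sin -65.5°) = (20.776, -45.589). ∠PQB = 61.2°, so QB runs at -65.5° + (180° − 61.2°) = 53.300° from the x-axis; with |QB| = 36.7, B = Q + 36.7·(cos 53.300°, sin 53.300°) = (42.709, -16.164). QB ⟂ BE; with |BE| = 24.6 on the left of QB, E = B + 24.6·(-0.80178, 0.59763) = (22.985, -1.4623). Then |PE| = |E − P| = 23.032.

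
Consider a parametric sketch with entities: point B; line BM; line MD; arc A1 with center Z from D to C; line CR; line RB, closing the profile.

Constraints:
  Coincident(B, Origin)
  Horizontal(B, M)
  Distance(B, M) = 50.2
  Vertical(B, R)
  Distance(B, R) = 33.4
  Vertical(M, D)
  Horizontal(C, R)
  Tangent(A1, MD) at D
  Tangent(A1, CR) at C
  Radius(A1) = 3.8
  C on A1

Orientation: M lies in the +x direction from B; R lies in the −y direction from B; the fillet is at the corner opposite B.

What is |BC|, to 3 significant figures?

57.2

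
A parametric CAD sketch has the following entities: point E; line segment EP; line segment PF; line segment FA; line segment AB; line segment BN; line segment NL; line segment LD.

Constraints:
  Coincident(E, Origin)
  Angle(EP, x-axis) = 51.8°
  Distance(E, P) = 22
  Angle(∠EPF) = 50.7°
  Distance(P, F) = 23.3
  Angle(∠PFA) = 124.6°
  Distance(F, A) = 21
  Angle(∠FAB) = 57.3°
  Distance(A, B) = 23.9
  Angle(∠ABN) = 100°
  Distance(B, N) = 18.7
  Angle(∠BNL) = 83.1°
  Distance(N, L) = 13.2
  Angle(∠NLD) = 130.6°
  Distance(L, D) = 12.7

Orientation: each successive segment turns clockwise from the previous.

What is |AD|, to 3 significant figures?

11.2

∠BNL = 83.1° gives NL at -72.5° from the x-axis; with |NL| = 13.2, L = (19.4, -2.56). ∠NLD = 130.6° gives LD at -122° from the x-axis; with |LD| = 12.7, D = (12.7, -13.3). Then |AD| = |D − A| = 11.2.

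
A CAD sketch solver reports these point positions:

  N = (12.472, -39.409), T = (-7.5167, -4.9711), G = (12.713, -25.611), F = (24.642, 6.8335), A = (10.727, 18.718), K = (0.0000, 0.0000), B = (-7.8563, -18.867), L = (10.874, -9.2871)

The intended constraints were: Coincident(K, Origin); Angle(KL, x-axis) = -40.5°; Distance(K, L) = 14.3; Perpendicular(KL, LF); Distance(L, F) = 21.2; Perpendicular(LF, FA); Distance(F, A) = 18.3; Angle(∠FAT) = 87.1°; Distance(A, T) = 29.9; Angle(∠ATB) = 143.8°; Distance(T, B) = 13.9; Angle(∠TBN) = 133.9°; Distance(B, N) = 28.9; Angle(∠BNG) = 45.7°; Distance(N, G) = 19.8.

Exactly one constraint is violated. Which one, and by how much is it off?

Distance(N, G) = 19.8 — off by 6.00.

K = (0.00, 0.00) ✓; KL at -40.50° ✓; |KL| = 14.30 ✓; ∠(KL, LF) = 90.00° ✓; |LF| = 21.20 ✓; ∠(LF, FA) = 90.00° ✓; |FA| = 18.30 ✓; ∠FAT = 87.10° ✓; |AT| = 29.90 ✓; ∠ATB = 143.8° ✓; |TB| = 13.90 ✓; ∠TBN = 133.9° ✓; |BN| = 28.90 ✓; ∠BNG = 45.70° ✓; |NG| = 13.80 ✗.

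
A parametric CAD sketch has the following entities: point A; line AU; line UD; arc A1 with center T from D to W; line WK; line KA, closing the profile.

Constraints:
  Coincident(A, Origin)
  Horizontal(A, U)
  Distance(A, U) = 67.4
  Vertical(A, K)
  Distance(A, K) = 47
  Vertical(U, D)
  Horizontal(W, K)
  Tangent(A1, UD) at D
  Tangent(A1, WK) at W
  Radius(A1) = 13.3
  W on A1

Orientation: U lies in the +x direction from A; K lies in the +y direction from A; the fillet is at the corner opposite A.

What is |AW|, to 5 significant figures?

71.665

The virtual corner opposite A is at (67.400, 47.000). A1 meets UD tangentially, so TD is at right angles to UD and tangency of A1 to WK means the radius TW is perpendicular to WK, with radius 13.3, so the center T sits 13.3 in from both sides at T = (54.100, 33.700). That places the tangent points at D = (67.400, 33.700) on UD and W = (54.100, 47.000) on WK. Then |AW| = |W − A| = 71.665.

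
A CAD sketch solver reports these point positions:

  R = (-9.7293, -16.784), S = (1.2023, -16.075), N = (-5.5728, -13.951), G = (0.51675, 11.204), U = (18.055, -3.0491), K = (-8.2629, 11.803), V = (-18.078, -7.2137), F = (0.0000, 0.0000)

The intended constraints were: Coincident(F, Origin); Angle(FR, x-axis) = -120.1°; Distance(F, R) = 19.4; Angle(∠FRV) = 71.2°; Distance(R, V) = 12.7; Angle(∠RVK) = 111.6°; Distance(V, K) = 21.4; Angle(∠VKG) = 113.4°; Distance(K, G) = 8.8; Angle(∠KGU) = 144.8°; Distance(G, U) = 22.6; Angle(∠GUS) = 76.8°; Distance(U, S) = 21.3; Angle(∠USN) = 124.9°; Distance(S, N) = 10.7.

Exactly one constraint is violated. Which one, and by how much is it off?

Distance(S, N) = 10.7 — off by 3.60.

F = (0.00, 0.00) ✓; FR at -120.1° ✓; |FR| = 19.40 ✓; ∠FRV = 71.20° ✓; |RV| = 12.70 ✓; ∠RVK = 111.6° ✓; |VK| = 21.40 ✓; ∠VKG = 113.4° ✓; |KG| = 8.800 ✓; ∠KGU = 144.8° ✓; |GU| = 22.60 ✓; ∠GUS = 76.80° ✓; |US| = 21.30 ✓; ∠USN = 124.9° ✓; |SN| = 7.100 ✗.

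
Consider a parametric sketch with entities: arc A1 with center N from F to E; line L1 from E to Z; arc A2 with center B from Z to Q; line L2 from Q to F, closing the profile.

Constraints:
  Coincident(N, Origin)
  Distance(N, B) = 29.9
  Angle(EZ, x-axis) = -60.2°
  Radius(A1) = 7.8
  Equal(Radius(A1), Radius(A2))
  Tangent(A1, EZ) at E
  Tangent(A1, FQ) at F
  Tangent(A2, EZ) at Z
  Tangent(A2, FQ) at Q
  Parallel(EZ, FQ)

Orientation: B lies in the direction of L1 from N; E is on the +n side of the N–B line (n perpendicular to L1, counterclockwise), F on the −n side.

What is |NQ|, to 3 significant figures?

30.9

The slot axis is L1's direction at -60.2°, so u = (cos -60.2°, sin -60.2°) = (0.497, -0.868) and n = (−sin -60.2°, cos -60.2°) = (0.868, 0.497). N is at the origin and B lies 29.9 along u from N, so B = 29.9·u = (14.9, -25.9). Tangency of A1 to both parallel lines with radius 7.8 puts E and F at N ± 7.8·n: E = (6.77, 3.88), F = (-6.77, -3.88). Equal radii place Z and Q the same way about B: Z = B + 7.8·n = (21.6, -22.1), Q = B − 7.8·n = (8.09, -29.8). Then |NQ| = |Q − N| = 30.9.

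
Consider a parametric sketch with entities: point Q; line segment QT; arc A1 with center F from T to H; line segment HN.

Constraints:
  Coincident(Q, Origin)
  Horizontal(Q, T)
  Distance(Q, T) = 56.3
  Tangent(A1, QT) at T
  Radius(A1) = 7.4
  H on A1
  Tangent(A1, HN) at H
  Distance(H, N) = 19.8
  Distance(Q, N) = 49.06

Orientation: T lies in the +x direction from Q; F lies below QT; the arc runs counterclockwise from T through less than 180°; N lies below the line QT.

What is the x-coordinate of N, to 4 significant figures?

42.92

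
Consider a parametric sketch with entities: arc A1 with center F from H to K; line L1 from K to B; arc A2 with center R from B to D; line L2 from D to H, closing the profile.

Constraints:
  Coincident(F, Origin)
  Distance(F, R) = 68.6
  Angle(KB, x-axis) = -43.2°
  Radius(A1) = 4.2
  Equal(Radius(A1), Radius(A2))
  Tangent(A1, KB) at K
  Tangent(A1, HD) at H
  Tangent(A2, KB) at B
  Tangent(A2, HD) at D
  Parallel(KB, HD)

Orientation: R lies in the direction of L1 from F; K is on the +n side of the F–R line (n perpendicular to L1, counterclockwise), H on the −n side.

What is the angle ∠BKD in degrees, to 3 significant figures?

6.98°

Tangency of A1 to both parallel lines with radius 4.2 puts K and H at F ± 4.2·n: K = (2.88, 3.06), H = (-2.88, -3.06). Equal radii place B and D the same way about R: B = R + 4.2·n = (52.9, -43.9), D = R − 4.2·n = (47.1, -50.0). Then cos ∠BKD = KB·KD / (|KB||KD|), giving 6.98°.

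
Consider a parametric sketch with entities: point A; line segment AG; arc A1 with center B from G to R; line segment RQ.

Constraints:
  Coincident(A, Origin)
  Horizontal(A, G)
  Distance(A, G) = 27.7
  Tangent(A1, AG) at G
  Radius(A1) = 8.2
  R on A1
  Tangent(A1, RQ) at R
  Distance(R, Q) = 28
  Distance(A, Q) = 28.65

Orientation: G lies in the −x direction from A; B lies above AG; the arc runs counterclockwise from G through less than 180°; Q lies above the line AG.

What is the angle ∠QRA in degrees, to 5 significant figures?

69.837°

Checks: |BG| = 8.200 ✓; |BR| = 8.200 ✓; ∠(BR, RQ) = 90.00° ✓; |RQ| = 28.00 ✓; |AQ| = 28.65 ✓.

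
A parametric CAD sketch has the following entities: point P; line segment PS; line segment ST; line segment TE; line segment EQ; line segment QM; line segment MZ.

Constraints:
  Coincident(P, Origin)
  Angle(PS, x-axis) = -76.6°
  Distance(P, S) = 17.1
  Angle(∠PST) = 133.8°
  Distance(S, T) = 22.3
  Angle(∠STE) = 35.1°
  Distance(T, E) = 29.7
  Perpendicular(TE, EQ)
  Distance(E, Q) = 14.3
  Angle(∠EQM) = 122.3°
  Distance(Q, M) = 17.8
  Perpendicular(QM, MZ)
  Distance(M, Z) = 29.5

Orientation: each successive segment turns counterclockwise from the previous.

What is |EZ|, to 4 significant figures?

30.83

P is at the origin; PS runs at -76.6° with length 17.1, so S = (3.963, -16.63). ∠PST = 133.8° gives ST at -30.40° from the x-axis; with |ST| = 22.3, T = (23.20, -27.92). ∠STE = 35.1° gives TE at 114.5° from the x-axis; with |TE| = 29.7, E = (10.88, -0.8932). The perpendicularity gives EQ at right angles to TE, so EQ runs at -155.5°; with |EQ| = 14.3, Q = (-2.132, -6.823). ∠EQM = 122.3° gives QM at -97.80° from the x-axis; with |QM| = 17.8, M = (-4.548, -24.46). QM ⟂ MZ, so MZ runs at -7.800°; with |MZ| = 29.5, Z = (24.68, -28.46). Then |EZ| = |Z − E| = 30.83.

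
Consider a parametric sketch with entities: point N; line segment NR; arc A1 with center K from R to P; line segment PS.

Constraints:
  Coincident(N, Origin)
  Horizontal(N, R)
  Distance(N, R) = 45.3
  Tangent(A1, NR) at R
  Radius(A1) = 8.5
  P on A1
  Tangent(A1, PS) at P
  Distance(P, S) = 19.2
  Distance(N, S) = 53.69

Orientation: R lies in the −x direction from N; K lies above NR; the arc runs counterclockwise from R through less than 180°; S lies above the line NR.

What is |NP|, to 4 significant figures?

39.27

N is at the origin; N and R share the same y with |NR| = 45.3 and R on the −x side, so R = (-45.30, 0.000). A1 meets NR tangentially, so KR is at right angles to NR, so K = R + (0, 8.5) = (-45.30, 8.500). Since KP ⟂ PS (tangency), |KS| = √(8.5² + 19.2²) = 21.00 regardless of where P sits on A1. So S lies on both circle(N, 53.69) and circle(K, 21.00); the above-NR intersection is S = (-44.86, 29.49). P is the foot of the tangent from S: P = (-37.46, 11.78).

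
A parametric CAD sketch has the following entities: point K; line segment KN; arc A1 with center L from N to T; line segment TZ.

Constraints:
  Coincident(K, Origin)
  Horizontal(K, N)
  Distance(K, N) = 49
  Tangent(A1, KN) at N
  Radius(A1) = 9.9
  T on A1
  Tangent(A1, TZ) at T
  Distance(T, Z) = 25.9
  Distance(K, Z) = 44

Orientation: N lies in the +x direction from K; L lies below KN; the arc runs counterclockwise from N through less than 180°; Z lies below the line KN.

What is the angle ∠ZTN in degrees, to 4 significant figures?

144.6°

K is at the origin; KN is horizontal with |KN| = 49.0 and N on the +x side, so N = (49.00, 0.000). The tangent condition forces LN to be normal to KN, so L = N + (0, -9.9) = (49.00, -9.900). Since LT ⟂ TZ (tangency), |LZ| = √(9.9² + 25.9²) = 27.73 regardless of where T sits on A1. So Z lies on both circle(K, 44.0) and circle(L, 27.73); the below-KN intersection is Z = (31.13, -31.10). T is the foot of the tangent from Z: T = (39.65, -6.642).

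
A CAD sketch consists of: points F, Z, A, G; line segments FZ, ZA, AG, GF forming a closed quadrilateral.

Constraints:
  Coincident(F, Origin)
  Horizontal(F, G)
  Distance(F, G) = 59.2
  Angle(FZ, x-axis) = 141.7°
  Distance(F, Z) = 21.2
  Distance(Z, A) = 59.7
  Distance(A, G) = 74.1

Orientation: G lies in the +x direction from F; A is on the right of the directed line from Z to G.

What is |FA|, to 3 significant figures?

44.3

F is at the origin; FG is horizontal with |FG| = 59.2 and G in +x, so G = (59.2, 0). FZ runs at 141.7° with |FZ| = 21.2, so Z = (-16.6, 13.1). A is determined by |ZA| = 59.7 and |AG| = 74.1 together: it lies at the intersection of circle(Z, 59.7) and circle(G, 74.1). With |ZG| = 77.0, the foot of the radical line on ZG is 26.0 from Z and the perpendicular offset is √(59.7² − 26.0²) = 53.8. Taking the right-of-ZG solution: A = (-0.228, -44.3).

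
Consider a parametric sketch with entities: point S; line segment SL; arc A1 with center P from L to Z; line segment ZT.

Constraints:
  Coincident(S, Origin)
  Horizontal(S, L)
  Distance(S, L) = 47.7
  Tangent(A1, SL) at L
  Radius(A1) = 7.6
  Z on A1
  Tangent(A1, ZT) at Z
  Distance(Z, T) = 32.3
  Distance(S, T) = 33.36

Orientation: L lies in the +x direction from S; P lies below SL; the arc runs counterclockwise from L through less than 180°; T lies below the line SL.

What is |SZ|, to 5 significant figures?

42.145

Checks: ∠(PL, LS) = 90.00° ✓; |PZ| = 7.600 ✓; ∠(PZ, ZT) = 90.00° ✓; |ZT| = 32.30 ✓; |ST| = 33.36 ✓.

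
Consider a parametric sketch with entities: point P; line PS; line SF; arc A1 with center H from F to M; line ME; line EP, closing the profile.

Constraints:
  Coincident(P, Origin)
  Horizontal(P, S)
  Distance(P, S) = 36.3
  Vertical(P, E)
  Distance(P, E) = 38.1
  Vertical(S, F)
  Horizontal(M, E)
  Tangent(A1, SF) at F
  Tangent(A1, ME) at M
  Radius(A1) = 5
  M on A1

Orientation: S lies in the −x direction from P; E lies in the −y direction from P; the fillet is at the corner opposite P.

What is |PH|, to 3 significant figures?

45.6

P is at the origin; PS is horizontal with |PS| = 36.3 and S on the −x side, so S = (-36.3, 0.00). P and E share the same x with |PE| = 38.1 and E on the −y side, so E = (0.00, -38.1). The virtual corner opposite P is at (-36.3, -38.1). Tangency of A1 to SF means the radius HF is perpendicular to SF and A1 meets ME tangentially, so HM is at right angles to ME, with radius 5.0, so the center H sits 5.0 in from both sides at H = (-31.3, -33.1). Then |PH| = |H − P| = 45.6.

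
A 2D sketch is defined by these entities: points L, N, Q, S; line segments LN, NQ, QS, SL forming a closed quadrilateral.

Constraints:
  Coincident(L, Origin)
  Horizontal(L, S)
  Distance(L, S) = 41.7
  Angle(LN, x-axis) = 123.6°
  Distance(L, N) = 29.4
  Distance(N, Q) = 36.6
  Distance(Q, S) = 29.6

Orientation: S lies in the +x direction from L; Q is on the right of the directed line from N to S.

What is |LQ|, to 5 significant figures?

12.214

Checks: |NQ| = 36.60 ✓; |QS| = 29.60 ✓.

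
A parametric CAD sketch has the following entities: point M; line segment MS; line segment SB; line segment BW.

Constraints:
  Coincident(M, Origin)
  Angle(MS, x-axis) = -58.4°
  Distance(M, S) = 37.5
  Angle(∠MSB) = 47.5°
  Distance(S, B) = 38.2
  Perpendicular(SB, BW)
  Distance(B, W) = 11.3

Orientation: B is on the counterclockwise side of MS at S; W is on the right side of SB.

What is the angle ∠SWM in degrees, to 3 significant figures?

55.2°

M is at the origin; MS runs at -58.4° with length 37.5, so S = 37.5·(cos -58.4°, sin -58.4°) = (19.6, -31.9). ∠MSB = 47.5°, so SB runs at -58.4° + (180° − 47.5°) = 74.1° from the x-axis; with |SB| = 38.2, B = S + 38.2·(cos 74.1°, sin 74.1°) = (30.1, 4.80). SB is perpendicular to BW; with |BW| = 11.3 on the right of SB, W = B + 11.3·(0.962, -0.274) = (41.0, 1.70). Then cos ∠SWM = WS·WM / (|WS||WM|), giving 55.2°.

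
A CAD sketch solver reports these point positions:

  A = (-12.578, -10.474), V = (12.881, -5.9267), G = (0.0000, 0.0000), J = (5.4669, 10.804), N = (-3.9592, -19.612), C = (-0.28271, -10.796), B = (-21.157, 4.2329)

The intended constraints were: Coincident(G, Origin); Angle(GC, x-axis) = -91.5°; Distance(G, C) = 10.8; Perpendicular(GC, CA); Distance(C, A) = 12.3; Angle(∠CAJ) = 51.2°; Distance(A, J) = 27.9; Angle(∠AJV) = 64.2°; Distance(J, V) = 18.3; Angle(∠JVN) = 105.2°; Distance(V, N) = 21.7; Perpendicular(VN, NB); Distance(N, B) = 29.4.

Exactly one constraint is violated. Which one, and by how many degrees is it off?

Perpendicular(VN, NB) — off by 3.30°.

G = (0.00, 0.00) ✓; GC at -91.50° ✓; |GC| = 10.80 ✓; ∠(GC, CA) = 90.00° ✓; |CA| = 12.30 ✓; ∠CAJ = 51.20° ✓; |AJ| = 27.90 ✓; ∠AJV = 64.20° ✓; |JV| = 18.30 ✓; ∠JVN = 105.2° ✓; |VN| = 21.70 ✓; ∠(VN, NB) = 93.30° ✗; |NB| = 29.40 ✓.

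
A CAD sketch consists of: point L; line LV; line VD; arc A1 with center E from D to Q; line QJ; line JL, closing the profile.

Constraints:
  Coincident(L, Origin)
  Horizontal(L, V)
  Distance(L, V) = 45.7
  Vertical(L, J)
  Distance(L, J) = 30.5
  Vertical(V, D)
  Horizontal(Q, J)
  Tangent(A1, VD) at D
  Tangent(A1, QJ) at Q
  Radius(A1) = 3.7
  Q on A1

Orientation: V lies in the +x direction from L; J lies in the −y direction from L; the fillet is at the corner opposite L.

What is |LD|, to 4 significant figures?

52.98

The virtual corner opposite L is at (45.70, -30.50). A1 meets VD tangentially, so ED is at right angles to VD and tangency of A1 to QJ means the radius EQ is perpendicular to QJ, with radius 3.7, so the center E sits 3.7 in from both sides at E = (42.00, -26.80). That places the tangent points at D = (45.70, -26.80) on VD and Q = (42.00, -30.50) on QJ. Then |LD| = |D − L| = 52.98.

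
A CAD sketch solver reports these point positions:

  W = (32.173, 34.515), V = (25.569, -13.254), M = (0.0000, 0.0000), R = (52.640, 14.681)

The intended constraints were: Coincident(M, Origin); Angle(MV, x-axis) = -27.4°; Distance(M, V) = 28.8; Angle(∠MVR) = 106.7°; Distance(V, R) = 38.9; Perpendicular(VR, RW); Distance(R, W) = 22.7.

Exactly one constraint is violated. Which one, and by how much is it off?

Distance(R, W) = 22.7 — off by 5.80.

M = (0.00, 0.00) ✓; MV at -27.40° ✓; |MV| = 28.80 ✓; ∠MVR = 106.7° ✓; |VR| = 38.90 ✓; ∠(VR, RW) = 90.00° ✓; |RW| = 28.50 ✗.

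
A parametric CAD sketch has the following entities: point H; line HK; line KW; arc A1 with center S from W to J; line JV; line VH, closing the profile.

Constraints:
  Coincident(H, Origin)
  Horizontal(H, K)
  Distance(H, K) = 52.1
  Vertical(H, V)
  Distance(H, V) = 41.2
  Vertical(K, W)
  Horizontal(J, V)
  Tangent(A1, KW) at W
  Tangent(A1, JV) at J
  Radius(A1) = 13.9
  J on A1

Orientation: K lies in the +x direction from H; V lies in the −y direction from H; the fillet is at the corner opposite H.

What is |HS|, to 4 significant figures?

46.95

HV is vertical with |HV| = 41.2 and V on the −y side, so V = (0.000, -41.20). The virtual corner opposite H is at (52.10, -41.20). Since A1 is tangent to KW there, SW ⟂ KW and tangency of A1 to JV means the radius SJ is perpendicular to JV, with radius 13.9, so the center S sits 13.9 in from both sides at S = (38.20, -27.30). Then |HS| = |S − H| = 46.95.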